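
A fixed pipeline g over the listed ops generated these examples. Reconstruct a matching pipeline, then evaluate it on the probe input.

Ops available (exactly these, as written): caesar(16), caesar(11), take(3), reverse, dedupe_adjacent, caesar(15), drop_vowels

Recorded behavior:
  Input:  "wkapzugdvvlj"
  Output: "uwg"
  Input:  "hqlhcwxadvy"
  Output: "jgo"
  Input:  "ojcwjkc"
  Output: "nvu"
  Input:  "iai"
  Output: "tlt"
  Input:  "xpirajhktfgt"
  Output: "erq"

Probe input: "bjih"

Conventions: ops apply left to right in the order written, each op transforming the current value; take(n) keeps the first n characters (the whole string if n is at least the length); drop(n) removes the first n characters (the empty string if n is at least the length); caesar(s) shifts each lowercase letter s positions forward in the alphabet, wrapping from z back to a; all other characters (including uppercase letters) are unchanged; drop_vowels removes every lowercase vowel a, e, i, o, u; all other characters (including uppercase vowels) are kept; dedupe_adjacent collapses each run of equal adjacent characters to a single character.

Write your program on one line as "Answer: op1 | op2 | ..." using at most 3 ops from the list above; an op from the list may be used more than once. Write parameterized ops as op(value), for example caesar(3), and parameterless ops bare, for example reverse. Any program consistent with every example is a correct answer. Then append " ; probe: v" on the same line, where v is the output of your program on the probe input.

reverse | take(3) | caesar(11) ; probe: "stu"

Check, running the answer program on each example:
  "wkapzugdvvlj" -> "jlvvdguzpakw" -> "jlv" -> "uwg"
  "hqlhcwxadvy" -> "yvdaxwchlqh" -> "yvd" -> "jgo"
  "ojcwjkc" -> "ckjwcjo" -> "ckj" -> "nvu"
  "iai" -> "iai" -> "iai" -> "tlt"
  "xpirajhktfgt" -> "tgftkhjaripx" -> "tgf" -> "erq"
  probe: "bjih" -> "hijb" -> "hij" -> "stu"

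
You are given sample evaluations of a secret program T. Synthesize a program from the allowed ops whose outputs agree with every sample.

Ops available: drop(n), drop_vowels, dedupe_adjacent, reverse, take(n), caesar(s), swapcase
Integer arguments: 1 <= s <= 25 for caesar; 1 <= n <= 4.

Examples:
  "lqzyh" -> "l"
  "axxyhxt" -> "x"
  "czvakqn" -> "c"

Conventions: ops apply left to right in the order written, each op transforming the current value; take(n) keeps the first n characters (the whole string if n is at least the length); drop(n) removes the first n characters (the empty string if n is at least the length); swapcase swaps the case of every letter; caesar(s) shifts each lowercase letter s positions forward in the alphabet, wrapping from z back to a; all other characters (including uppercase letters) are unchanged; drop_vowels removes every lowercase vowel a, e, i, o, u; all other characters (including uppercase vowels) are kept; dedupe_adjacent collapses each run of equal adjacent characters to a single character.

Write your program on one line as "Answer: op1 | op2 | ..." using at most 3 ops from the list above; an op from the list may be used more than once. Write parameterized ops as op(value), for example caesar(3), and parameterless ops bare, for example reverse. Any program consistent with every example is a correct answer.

drop_vowels | take(1)

Check, running the answer program on each example:
  "lqzyh" -> "lqzyh" -> "l"
  "axxyhxt" -> "xxyhxt" -> "x"
  "czvakqn" -> "czvkqn" -> "c"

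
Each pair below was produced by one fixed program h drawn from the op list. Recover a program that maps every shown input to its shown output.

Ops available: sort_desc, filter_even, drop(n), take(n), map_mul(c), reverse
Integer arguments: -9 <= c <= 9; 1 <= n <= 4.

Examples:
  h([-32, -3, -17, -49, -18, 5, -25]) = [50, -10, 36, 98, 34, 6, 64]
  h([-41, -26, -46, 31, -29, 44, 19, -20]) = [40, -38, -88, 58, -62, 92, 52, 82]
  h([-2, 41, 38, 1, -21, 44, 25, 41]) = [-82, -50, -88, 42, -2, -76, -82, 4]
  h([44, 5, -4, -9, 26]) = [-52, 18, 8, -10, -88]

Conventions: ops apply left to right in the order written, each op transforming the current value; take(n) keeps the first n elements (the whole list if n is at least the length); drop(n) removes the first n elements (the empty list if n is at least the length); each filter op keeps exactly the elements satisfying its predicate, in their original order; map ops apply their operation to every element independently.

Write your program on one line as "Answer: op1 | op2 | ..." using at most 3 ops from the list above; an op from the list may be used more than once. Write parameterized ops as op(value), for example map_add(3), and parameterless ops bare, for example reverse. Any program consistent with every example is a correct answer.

reverse | map_mul(-2)

Check, running the answer program on each example:
  [-32, -3, -17, -49, -18, 5, -25] -> [-25, 5, -18, -49, -17, -3, -32] -> [50, -10, 36, 98, 34, 6, 64]
  [-41, -26, -46, 31, -29, 44, 19, -20] -> [-20, 19, 44, -29, 31, -46, -26, -41] -> [40, -38, -88, 58, -62, 92, 52, 82]
  [-2, 41, 38, 1, -21, 44, 25, 41] -> [41, 25, 44, -21, 1, 38, 41, -2] -> [-82, -50, -88, 42, -2, -76, -82, 4]
  [44, 5, -4, -9, 26] -> [26, -9, -4, 5, 44] -> [-52, 18, 8, -10, -88]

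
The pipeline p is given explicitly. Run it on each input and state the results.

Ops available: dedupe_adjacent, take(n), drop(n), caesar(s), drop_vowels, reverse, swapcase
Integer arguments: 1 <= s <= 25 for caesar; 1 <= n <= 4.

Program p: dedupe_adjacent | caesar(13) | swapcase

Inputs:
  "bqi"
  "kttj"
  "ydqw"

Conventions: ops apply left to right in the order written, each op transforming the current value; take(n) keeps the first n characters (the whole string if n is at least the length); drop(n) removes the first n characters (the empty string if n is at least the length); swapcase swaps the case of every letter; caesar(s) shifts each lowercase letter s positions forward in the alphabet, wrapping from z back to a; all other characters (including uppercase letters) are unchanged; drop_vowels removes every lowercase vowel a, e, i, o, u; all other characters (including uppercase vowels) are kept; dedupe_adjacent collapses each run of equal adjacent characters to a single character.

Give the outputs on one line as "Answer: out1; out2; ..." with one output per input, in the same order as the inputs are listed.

"ODV"; "XGW"; "LQDJ"

Execution, op by op:
  "bqi" -> "bqi" -> "odv" -> "ODV"
  "kttj" -> "ktj" -> "xgw" -> "XGW"
  "ydqw" -> "ydqw" -> "lqdj" -> "LQDJ"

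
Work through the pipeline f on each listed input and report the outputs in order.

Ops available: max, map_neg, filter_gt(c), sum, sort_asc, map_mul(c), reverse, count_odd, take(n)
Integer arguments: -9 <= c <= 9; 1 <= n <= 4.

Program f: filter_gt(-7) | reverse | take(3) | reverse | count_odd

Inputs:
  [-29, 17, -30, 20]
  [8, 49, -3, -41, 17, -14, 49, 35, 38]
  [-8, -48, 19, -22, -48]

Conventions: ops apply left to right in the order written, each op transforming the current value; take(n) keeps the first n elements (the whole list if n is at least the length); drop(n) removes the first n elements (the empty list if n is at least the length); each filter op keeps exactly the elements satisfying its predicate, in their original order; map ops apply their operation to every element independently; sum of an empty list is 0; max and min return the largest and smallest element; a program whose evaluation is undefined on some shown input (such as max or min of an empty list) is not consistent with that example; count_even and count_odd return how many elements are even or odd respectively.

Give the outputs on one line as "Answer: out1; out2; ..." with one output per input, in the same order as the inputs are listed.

1; 2; 1

Execution, op by op:
  [-29, 17, -30, 20] -> [17, 20] -> [20, 17] -> [20, 17] -> [17, 20] -> 1
  [8, 49, -3, -41, 17, -14, 49, 35, 38] -> [8, 49, -3, 17, 49, 35, 38] -> [38, 35, 49, 17, -3, 49, 8] -> [38, 35, 49] -> [49, 35, 38] -> 2
  [-8, -48, 19, -22, -48] -> [19] -> [19] -> [19] -> [19] -> 1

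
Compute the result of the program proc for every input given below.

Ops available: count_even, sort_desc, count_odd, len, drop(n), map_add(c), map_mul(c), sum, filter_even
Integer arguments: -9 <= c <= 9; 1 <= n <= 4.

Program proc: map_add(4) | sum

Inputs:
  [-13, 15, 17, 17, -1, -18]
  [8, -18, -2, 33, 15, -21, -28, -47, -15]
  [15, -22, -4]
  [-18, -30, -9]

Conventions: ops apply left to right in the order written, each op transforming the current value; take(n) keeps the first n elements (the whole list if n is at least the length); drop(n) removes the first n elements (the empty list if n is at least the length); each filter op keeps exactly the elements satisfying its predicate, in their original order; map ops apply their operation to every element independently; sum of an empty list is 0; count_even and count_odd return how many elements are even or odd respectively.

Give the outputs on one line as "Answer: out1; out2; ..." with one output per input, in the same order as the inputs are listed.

Execution, op by op:
  [-13, 15, 17, 17, -1, -18] -> [-9, 19, 21, 21, 3, -14] -> 41
  [8, -18, -2, 33, 15, -21, -28, -47, -15] -> [12, -14, 2, 37, 19, -17, -24, -43, -11] -> -39
  [15, -22, -4] -> [19, -18, 0] -> 1
  [-18, -30, -9] -> [-14, -26, -5] -> -45

41; -39; 1; -45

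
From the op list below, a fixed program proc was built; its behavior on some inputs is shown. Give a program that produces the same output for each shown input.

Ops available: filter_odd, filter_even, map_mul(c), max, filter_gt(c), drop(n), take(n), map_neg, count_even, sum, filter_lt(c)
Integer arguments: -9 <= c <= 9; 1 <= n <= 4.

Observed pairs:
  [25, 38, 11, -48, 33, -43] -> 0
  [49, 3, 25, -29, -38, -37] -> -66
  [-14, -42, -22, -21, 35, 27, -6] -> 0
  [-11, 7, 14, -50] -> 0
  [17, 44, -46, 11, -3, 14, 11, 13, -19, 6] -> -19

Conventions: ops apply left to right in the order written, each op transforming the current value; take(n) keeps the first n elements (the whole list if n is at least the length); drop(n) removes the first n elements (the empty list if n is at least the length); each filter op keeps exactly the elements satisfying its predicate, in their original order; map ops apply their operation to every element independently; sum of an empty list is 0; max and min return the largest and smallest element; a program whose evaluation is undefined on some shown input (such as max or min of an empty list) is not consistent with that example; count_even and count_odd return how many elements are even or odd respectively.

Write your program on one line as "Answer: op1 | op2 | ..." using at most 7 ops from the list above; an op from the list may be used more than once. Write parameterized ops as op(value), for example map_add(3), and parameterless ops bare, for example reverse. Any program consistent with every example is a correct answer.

filter_odd | map_neg | filter_gt(-7) | map_neg | drop(1) | sum

Check, running the answer program on each example:
  [25, 38, 11, -48, 33, -43] -> [25, 11, 33, -43] -> [-25, -11, -33, 43] -> [43] -> [-43] -> [] -> 0
  [49, 3, 25, -29, -38, -37] -> [49, 3, 25, -29, -37] -> [-49, -3, -25, 29, 37] -> [-3, 29, 37] -> [3, -29, -37] -> [-29, -37] -> -66
  [-14, -42, -22, -21, 35, 27, -6] -> [-21, 35, 27] -> [21, -35, -27] -> [21] -> [-21] -> [] -> 0
  [-11, 7, 14, -50] -> [-11, 7] -> [11, -7] -> [11] -> [-11] -> [] -> 0
  [17, 44, -46, 11, -3, 14, 11, 13, -19, 6] -> [17, 11, -3, 11, 13, -19] -> [-17, -11, 3, -11, -13, 19] -> [3, 19] -> [-3, -19] -> [-19] -> -19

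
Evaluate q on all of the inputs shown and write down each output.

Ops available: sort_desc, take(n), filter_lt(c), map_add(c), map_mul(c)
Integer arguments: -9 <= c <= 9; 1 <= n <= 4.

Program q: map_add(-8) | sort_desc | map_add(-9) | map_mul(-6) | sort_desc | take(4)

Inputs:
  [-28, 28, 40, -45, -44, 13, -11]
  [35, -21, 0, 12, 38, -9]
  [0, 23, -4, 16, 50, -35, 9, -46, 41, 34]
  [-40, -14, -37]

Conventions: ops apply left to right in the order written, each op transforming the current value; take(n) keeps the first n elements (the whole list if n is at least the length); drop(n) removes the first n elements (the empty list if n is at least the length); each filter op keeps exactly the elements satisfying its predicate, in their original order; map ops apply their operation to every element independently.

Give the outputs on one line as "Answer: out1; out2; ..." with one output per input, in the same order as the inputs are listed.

[372, 366, 270, 168]; [228, 156, 102, 30]; [378, 312, 126, 102]; [342, 324, 186]

Execution, op by op:
  [-28, 28, 40, -45, -44, 13, -11] -> [-36, 20, 32, -53, -52, 5, -19] -> [32, 20, 5, -19, -36, -52, -53] -> [23, 11, -4, -28, -45, -61, -62] -> [-138, -66, 24, 168, 270, 366, 372] -> [372, 366, 270, 168, 24, -66, -138] -> [372, 366, 270, 168]
  [35, -21, 0, 12, 38, -9] -> [27, -29, -8, 4, 30, -17] -> [30, 27, 4, -8, -17, -29] -> [21, 18, -5, -17, -26, -38] -> [-126, -108, 30, 102, 156, 228] -> [228, 156, 102, 30, -108, -126] -> [228, 156, 102, 30]
  [0, 23, -4, 16, 50, -35, 9, -46, 41, 34] -> [-8, 15, -12, 8, 42, -43, 1, -54, 33, 26] -> [42, 33, 26, 15, 8, 1, -8, -12, -43, -54] -> [33, 24, 17, 6, -1, -8, -17, -21, -52, -63] -> [-198, -144, -102, -36, 6, 48, 102, 126, 312, 378] -> [378, 312, 126, 102, 48, 6, -36, -102, -144, -198] -> [378, 312, 126, 102]
  [-40, -14, -37] -> [-48, -22, -45] -> [-22, -45, -48] -> [-31, -54, -57] -> [186, 324, 342] -> [342, 324, 186] -> [342, 324, 186]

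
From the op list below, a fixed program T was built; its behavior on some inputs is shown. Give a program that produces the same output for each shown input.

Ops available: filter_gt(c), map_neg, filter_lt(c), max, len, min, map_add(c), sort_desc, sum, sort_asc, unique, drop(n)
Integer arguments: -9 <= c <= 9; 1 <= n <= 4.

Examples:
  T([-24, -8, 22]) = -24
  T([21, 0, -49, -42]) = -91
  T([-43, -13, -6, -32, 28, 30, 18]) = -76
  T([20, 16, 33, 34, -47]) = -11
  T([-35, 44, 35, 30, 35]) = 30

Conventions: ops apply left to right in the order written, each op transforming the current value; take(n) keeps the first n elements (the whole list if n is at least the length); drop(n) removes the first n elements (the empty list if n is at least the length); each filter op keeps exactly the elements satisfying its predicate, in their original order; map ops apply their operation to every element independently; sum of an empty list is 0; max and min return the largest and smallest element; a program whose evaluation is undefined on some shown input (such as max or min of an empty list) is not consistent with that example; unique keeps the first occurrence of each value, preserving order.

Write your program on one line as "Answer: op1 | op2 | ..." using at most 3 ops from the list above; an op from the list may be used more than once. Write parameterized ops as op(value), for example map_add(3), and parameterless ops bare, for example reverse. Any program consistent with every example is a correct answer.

sort_desc | drop(2) | sum

Check, running the answer program on each example:
  [-24, -8, 22] -> [22, -8, -24] -> [-24] -> -24
  [21, 0, -49, -42] -> [21, 0, -42, -49] -> [-42, -49] -> -91
  [-43, -13, -6, -32, 28, 30, 18] -> [30, 28, 18, -6, -13, -32, -43] -> [18, -6, -13, -32, -43] -> -76
  [20, 16, 33, 34, -47] -> [34, 33, 20, 16, -47] -> [20, 16, -47] -> -11
  [-35, 44, 35, 30, 35] -> [44, 35, 35, 30, -35] -> [35, 30, -35] -> 30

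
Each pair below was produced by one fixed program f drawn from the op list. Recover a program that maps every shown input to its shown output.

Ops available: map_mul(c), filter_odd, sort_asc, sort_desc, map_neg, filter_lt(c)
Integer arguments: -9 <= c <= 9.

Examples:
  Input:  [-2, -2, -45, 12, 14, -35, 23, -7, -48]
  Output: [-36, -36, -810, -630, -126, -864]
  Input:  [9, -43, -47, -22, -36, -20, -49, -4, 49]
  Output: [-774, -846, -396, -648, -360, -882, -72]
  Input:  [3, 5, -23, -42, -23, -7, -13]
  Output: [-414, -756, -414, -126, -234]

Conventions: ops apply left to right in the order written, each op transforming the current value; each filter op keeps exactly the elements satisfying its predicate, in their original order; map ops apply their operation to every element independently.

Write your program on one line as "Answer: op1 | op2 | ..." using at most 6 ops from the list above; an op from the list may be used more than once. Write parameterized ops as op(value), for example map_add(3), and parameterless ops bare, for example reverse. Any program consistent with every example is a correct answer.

map_mul(-9) | map_neg | filter_lt(7) | map_neg | map_mul(-2)

Check, running the answer program on each example:
  [-2, -2, -45, 12, 14, -35, 23, -7, -48] -> [18, 18, 405, -108, -126, 315, -207, 63, 432] -> [-18, -18, -405, 108, 126, -315, 207, -63, -432] -> [-18, -18, -405, -315, -63, -432] -> [18, 18, 405, 315, 63, 432] -> [-36, -36, -810, -630, -126, -864]
  [9, -43, -47, -22, -36, -20, -49, -4, 49] -> [-81, 387, 423, 198, 324, 180, 441, 36, -441] -> [81, -387, -423, -198, -324, -180, -441, -36, 441] -> [-387, -423, -198, -324, -180, -441, -36] -> [387, 423, 198, 324, 180, 441, 36] -> [-774, -846, -396, -648, -360, -882, -72]
  [3, 5, -23, -42, -23, -7, -13] -> [-27, -45, 207, 378, 207, 63, 117] -> [27, 45, -207, -378, -207, -63, -117] -> [-207, -378, -207, -63, -117] -> [207, 378, 207, 63, 117] -> [-414, -756, -414, -126, -234]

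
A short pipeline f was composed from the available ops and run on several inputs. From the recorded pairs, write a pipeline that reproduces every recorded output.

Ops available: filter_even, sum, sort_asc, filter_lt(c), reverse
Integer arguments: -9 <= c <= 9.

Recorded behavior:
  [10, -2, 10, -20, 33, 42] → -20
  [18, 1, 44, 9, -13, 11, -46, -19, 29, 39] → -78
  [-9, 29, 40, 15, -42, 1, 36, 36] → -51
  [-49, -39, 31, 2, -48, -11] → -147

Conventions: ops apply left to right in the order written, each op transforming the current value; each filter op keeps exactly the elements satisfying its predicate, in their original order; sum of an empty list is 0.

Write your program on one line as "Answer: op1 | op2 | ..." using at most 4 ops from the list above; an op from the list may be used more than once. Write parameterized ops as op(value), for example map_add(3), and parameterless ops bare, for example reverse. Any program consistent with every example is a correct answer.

sort_asc | reverse | filter_lt(-2) | sum

Check, running the answer program on each example:
  [10, -2, 10, -20, 33, 42] -> [-20, -2, 10, 10, 33, 42] -> [42, 33, 10, 10, -2, -20] -> [-20] -> -20
  [18, 1, 44, 9, -13, 11, -46, -19, 29, 39] -> [-46, -19, -13, 1, 9, 11, 18, 29, 39, 44] -> [44, 39, 29, 18, 11, 9, 1, -13, -19, -46] -> [-13, -19, -46] -> -78
  [-9, 29, 40, 15, -42, 1, 36, 36] -> [-42, -9, 1, 15, 29, 36, 36, 40] -> [40, 36, 36, 29, 15, 1, -9, -42] -> [-9, -42] -> -51
  [-49, -39, 31, 2, -48, -11] -> [-49, -48, -39, -11, 2, 31] -> [31, 2, -11, -39, -48, -49] -> [-11, -39, -48, -49] -> -147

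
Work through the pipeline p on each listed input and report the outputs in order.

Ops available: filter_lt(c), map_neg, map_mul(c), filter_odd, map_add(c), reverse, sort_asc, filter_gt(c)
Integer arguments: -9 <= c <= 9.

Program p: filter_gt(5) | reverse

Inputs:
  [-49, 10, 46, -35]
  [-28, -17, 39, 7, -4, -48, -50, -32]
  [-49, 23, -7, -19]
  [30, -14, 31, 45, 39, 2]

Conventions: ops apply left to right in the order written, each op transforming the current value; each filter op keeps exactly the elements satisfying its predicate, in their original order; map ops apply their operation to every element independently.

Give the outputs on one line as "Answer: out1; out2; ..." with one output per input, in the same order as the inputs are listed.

[46, 10]; [7, 39]; [23]; [39, 45, 31, 30]

Execution, op by op:
  [-49, 10, 46, -35] -> [10, 46] -> [46, 10]
  [-28, -17, 39, 7, -4, -48, -50, -32] -> [39, 7] -> [7, 39]
  [-49, 23, -7, -19] -> [23] -> [23]
  [30, -14, 31, 45, 39, 2] -> [30, 31, 45, 39] -> [39, 45, 31, 30]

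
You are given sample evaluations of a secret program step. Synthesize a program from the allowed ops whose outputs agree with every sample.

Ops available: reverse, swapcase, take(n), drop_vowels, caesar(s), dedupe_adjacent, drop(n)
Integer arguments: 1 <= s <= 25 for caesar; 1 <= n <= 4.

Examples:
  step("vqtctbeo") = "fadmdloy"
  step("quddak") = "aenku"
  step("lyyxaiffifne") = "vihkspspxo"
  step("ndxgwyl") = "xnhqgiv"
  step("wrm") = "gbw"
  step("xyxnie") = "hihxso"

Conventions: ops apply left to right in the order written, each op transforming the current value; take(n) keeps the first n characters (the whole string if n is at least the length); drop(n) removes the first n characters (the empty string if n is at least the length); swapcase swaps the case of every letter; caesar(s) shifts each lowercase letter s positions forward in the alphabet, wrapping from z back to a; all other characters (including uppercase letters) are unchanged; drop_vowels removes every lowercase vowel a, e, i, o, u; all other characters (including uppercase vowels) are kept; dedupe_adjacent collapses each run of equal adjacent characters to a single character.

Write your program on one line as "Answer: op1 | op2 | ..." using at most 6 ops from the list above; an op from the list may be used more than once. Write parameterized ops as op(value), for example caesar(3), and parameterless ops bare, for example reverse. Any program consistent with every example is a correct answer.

reverse | caesar(6) | reverse | caesar(4) | dedupe_adjacent

Check, running the answer program on each example:
  "vqtctbeo" -> "oebtctqv" -> "ukhzizwb" -> "bwzizhku" -> "fadmdloy" -> "fadmdloy"
  "quddak" -> "kadduq" -> "qgjjaw" -> "wajjgq" -> "aennku" -> "aenku"
  "lyyxaiffifne" -> "enfiffiaxyyl" -> "ktlollogdeer" -> "reedgolloltk" -> "viihksppspxo" -> "vihkspspxo"
  "ndxgwyl" -> "lywgxdn" -> "recmdjt" -> "tjdmcer" -> "xnhqgiv" -> "xnhqgiv"
  "wrm" -> "mrw" -> "sxc" -> "cxs" -> "gbw" -> "gbw"
  "xyxnie" -> "einxyx" -> "kotded" -> "dedtok" -> "hihxso" -> "hihxso"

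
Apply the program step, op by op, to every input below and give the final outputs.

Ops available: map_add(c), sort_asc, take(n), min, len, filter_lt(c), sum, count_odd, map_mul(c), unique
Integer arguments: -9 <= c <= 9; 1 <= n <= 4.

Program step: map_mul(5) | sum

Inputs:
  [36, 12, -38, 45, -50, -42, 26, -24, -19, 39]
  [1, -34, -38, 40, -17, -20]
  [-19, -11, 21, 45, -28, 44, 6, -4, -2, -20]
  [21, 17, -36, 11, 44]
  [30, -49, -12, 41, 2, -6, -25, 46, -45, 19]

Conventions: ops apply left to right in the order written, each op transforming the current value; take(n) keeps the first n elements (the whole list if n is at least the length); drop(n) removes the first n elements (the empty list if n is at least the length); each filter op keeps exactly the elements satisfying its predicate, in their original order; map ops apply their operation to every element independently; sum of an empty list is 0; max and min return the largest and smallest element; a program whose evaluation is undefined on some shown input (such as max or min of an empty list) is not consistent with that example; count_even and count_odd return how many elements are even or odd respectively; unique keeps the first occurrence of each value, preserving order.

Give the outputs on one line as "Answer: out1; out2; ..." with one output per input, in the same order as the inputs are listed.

Execution, op by op:
  [36, 12, -38, 45, -50, -42, 26, -24, -19, 39] -> [180, 60, -190, 225, -250, -210, 130, -120, -95, 195] -> -75
  [1, -34, -38, 40, -17, -20] -> [5, -170, -190, 200, -85, -100] -> -340
  [-19, -11, 21, 45, -28, 44, 6, -4, -2, -20] -> [-95, -55, 105, 225, -140, 220, 30, -20, -10, -100] -> 160
  [21, 17, -36, 11, 44] -> [105, 85, -180, 55, 220] -> 285
  [30, -49, -12, 41, 2, -6, -25, 46, -45, 19] -> [150, -245, -60, 205, 10, -30, -125, 230, -225, 95] -> 5

-75; -340; 160; 285; 5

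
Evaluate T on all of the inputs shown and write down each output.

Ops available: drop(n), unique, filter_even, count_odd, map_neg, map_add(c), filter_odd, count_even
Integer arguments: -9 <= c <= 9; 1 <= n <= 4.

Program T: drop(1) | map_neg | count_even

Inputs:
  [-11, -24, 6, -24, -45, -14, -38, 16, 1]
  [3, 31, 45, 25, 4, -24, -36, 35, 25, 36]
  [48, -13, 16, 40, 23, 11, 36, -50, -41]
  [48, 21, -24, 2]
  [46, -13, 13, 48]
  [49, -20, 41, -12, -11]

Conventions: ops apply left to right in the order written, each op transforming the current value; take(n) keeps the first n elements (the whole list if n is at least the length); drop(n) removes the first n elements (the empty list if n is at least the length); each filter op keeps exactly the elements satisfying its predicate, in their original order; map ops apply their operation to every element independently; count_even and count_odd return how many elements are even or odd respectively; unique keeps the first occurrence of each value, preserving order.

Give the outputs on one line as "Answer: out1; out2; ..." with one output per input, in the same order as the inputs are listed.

6; 4; 4; 2; 1; 2

Execution, op by op:
  [-11, -24, 6, -24, -45, -14, -38, 16, 1] -> [-24, 6, -24, -45, -14, -38, 16, 1] -> [24, -6, 24, 45, 14, 38, -16, -1] -> 6
  [3, 31, 45, 25, 4, -24, -36, 35, 25, 36] -> [31, 45, 25, 4, -24, -36, 35, 25, 36] -> [-31, -45, -25, -4, 24, 36, -35, -25, -36] -> 4
  [48, -13, 16, 40, 23, 11, 36, -50, -41] -> [-13, 16, 40, 23, 11, 36, -50, -41] -> [13, -16, -40, -23, -11, -36, 50, 41] -> 4
  [48, 21, -24, 2] -> [21, -24, 2] -> [-21, 24, -2] -> 2
  [46, -13, 13, 48] -> [-13, 13, 48] -> [13, -13, -48] -> 1
  [49, -20, 41, -12, -11] -> [-20, 41, -12, -11] -> [20, -41, 12, 11] -> 2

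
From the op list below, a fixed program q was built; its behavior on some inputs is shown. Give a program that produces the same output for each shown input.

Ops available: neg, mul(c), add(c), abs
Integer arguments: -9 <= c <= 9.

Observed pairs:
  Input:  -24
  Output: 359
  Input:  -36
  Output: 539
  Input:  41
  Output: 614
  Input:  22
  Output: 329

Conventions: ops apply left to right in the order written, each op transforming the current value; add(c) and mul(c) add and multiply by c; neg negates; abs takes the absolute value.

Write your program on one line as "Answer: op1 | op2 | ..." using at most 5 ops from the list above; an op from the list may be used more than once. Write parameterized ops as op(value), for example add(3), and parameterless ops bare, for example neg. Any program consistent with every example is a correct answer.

mul(-3) | abs | mul(5) | add(8) | add(-9)

Check, running the answer program on each example:
  -24 -> 72 -> 72 -> 360 -> 368 -> 359
  -36 -> 108 -> 108 -> 540 -> 548 -> 539
  41 -> -123 -> 123 -> 615 -> 623 -> 614
  22 -> -66 -> 66 -> 330 -> 338 -> 329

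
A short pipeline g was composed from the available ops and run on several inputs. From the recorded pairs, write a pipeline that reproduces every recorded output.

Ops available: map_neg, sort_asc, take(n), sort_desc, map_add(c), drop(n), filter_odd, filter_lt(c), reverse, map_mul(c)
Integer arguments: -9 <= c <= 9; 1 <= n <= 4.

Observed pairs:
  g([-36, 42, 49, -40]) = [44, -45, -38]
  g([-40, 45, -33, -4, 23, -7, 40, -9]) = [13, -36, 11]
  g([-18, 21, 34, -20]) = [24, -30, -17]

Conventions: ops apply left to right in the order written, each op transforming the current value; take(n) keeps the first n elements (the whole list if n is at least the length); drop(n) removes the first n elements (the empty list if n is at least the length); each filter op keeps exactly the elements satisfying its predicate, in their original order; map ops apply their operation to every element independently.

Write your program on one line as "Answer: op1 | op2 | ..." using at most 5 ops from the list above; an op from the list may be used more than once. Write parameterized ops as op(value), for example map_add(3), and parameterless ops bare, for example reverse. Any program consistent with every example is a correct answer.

reverse | map_add(-4) | take(3) | map_neg

Check, running the answer program on each example:
  [-36, 42, 49, -40] -> [-40, 49, 42, -36] -> [-44, 45, 38, -40] -> [-44, 45, 38] -> [44, -45, -38]
  [-40, 45, -33, -4, 23, -7, 40, -9] -> [-9, 40, -7, 23, -4, -33, 45, -40] -> [-13, 36, -11, 19, -8, -37, 41, -44] -> [-13, 36, -11] -> [13, -36, 11]
  [-18, 21, 34, -20] -> [-20, 34, 21, -18] -> [-24, 30, 17, -22] -> [-24, 30, 17] -> [24, -30, -17]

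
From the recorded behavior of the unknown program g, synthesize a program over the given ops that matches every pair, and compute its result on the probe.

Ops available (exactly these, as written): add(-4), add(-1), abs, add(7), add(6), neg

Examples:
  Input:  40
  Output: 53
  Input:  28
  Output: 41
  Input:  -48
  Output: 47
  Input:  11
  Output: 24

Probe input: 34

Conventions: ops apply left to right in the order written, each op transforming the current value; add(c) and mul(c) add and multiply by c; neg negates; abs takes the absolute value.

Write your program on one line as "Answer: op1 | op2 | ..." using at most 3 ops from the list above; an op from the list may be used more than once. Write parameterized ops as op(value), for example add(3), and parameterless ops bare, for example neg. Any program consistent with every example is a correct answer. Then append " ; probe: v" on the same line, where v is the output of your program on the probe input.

add(7) | abs | add(6) ; probe: 47

Check, running the answer program on each example:
  40 -> 47 -> 47 -> 53
  28 -> 35 -> 35 -> 41
  -48 -> -41 -> 41 -> 47
  11 -> 18 -> 18 -> 24
  probe: 34 -> 41 -> 41 -> 47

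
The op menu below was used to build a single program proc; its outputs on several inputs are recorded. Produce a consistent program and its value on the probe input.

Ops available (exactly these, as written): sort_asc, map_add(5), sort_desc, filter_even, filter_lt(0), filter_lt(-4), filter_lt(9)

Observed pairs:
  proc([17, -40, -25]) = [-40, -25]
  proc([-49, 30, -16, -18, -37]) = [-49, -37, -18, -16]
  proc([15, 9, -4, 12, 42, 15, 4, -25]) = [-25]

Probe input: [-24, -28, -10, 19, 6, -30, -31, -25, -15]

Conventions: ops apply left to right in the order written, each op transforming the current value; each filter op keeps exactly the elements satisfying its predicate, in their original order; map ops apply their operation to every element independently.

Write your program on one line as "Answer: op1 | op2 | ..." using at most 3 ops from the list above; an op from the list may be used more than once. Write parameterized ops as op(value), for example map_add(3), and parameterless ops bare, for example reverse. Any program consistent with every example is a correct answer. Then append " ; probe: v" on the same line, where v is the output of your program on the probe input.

filter_lt(0) | filter_lt(-4) | sort_asc ; probe: [-31, -30, -28, -25, -24, -15, -10]

Check, running the answer program on each example:
  [17, -40, -25] -> [-40, -25] -> [-40, -25] -> [-40, -25]
  [-49, 30, -16, -18, -37] -> [-49, -16, -18, -37] -> [-49, -16, -18, -37] -> [-49, -37, -18, -16]
  [15, 9, -4, 12, 42, 15, 4, -25] -> [-4, -25] -> [-25] -> [-25]
  probe: [-24, -28, -10, 19, 6, -30, -31, -25, -15] -> [-24, -28, -10, -30, -31, -25, -15] -> [-24, -28, -10, -30, -31, -25, -15] -> [-31, -30, -28, -25, -24, -15, -10]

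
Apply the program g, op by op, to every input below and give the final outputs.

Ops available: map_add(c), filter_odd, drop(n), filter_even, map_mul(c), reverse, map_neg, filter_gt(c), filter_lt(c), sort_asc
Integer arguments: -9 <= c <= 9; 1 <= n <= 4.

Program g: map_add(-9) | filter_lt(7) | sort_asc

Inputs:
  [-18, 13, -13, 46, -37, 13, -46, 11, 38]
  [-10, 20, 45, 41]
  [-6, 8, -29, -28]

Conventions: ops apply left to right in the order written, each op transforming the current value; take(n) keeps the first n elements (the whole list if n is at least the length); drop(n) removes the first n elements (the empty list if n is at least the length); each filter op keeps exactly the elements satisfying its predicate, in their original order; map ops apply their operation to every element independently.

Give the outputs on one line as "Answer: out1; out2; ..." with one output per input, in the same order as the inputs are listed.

Execution, op by op:
  [-18, 13, -13, 46, -37, 13, -46, 11, 38] -> [-27, 4, -22, 37, -46, 4, -55, 2, 29] -> [-27, 4, -22, -46, 4, -55, 2] -> [-55, -46, -27, -22, 2, 4, 4]
  [-10, 20, 45, 41] -> [-19, 11, 36, 32] -> [-19] -> [-19]
  [-6, 8, -29, -28] -> [-15, -1, -38, -37] -> [-15, -1, -38, -37] -> [-38, -37, -15, -1]

[-55, -46, -27, -22, 2, 4, 4]; [-19]; [-38, -37, -15, -1]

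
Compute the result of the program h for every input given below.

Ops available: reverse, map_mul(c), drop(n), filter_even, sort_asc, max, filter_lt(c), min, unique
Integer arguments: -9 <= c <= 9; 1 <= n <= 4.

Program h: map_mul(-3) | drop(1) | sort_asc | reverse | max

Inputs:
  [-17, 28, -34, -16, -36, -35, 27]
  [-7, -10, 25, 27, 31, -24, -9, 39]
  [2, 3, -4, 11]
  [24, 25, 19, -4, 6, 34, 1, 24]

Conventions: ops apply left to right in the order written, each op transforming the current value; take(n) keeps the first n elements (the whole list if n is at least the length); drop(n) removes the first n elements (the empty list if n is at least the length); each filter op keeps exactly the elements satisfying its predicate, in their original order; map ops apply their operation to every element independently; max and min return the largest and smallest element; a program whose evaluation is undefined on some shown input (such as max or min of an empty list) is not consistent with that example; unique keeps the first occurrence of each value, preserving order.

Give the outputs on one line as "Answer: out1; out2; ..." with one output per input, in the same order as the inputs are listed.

Execution, op by op:
  [-17, 28, -34, -16, -36, -35, 27] -> [51, -84, 102, 48, 108, 105, -81] -> [-84, 102, 48, 108, 105, -81] -> [-84, -81, 48, 102, 105, 108] -> [108, 105, 102, 48, -81, -84] -> 108
  [-7, -10, 25, 27, 31, -24, -9, 39] -> [21, 30, -75, -81, -93, 72, 27, -117] -> [30, -75, -81, -93, 72, 27, -117] -> [-117, -93, -81, -75, 27, 30, 72] -> [72, 30, 27, -75, -81, -93, -117] -> 72
  [2, 3, -4, 11] -> [-6, -9, 12, -33] -> [-9, 12, -33] -> [-33, -9, 12] -> [12, -9, -33] -> 12
  [24, 25, 19, -4, 6, 34, 1, 24] -> [-72, -75, -57, 12, -18, -102, -3, -72] -> [-75, -57, 12, -18, -102, -3, -72] -> [-102, -75, -72, -57, -18, -3, 12] -> [12, -3, -18, -57, -72, -75, -102] -> 12

108; 72; 12; 12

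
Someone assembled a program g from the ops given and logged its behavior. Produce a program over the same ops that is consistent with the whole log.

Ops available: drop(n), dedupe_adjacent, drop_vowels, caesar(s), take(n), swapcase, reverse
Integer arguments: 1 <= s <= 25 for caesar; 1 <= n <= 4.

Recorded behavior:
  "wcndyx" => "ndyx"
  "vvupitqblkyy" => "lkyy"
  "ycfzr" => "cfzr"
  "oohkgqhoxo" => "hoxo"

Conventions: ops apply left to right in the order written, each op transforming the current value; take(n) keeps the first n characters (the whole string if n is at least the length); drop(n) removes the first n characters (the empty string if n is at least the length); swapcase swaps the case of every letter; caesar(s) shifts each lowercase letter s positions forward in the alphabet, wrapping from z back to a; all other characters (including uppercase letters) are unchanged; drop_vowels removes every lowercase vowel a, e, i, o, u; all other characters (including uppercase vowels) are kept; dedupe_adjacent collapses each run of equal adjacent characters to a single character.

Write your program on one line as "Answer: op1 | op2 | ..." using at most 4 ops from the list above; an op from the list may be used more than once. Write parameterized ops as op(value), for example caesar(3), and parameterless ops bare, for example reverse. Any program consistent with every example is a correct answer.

reverse | take(4) | reverse

Check, running the answer program on each example:
  "wcndyx" -> "xydncw" -> "xydn" -> "ndyx"
  "vvupitqblkyy" -> "yyklbqtipuvv" -> "yykl" -> "lkyy"
  "ycfzr" -> "rzfcy" -> "rzfc" -> "cfzr"
  "oohkgqhoxo" -> "oxohqgkhoo" -> "oxoh" -> "hoxo"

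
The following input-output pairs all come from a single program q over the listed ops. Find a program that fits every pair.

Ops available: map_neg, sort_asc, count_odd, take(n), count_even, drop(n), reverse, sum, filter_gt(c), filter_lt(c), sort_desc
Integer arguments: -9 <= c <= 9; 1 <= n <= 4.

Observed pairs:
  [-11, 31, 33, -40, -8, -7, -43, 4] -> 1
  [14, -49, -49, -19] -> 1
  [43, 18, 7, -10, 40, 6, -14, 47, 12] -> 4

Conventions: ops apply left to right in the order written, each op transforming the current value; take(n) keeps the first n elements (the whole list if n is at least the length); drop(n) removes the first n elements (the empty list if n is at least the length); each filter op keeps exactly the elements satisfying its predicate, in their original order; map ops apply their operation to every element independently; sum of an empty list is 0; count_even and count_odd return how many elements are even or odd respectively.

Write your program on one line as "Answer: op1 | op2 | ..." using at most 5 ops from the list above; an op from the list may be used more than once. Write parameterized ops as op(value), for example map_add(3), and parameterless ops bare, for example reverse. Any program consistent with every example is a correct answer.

filter_gt(-8) | reverse | map_neg | count_even

Check, running the answer program on each example:
  [-11, 31, 33, -40, -8, -7, -43, 4] -> [31, 33, -7, 4] -> [4, -7, 33, 31] -> [-4, 7, -33, -31] -> 1
  [14, -49, -49, -19] -> [14] -> [14] -> [-14] -> 1
  [43, 18, 7, -10, 40, 6, -14, 47, 12] -> [43, 18, 7, 40, 6, 47, 12] -> [12, 47, 6, 40, 7, 18, 43] -> [-12, -47, -6, -40, -7, -18, -43] -> 4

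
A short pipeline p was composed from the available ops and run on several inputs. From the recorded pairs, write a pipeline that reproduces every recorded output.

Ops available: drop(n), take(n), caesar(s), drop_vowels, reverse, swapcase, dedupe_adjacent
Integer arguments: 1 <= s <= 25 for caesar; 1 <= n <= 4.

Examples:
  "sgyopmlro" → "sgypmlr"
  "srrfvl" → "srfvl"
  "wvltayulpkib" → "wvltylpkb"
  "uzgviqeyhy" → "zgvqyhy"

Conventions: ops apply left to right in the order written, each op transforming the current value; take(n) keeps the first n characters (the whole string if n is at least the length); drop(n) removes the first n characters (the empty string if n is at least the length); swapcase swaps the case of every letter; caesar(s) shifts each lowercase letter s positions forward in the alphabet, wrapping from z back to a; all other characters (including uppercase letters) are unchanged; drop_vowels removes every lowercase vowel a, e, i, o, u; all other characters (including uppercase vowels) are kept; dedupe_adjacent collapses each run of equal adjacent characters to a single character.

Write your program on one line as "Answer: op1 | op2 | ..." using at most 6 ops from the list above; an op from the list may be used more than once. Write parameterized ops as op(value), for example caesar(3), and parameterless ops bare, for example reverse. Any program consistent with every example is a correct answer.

dedupe_adjacent | swapcase | reverse | swapcase | drop_vowels | reverse

Check, running the answer program on each example:
  "sgyopmlro" -> "sgyopmlro" -> "SGYOPMLRO" -> "ORLMPOYGS" -> "orlmpoygs" -> "rlmpygs" -> "sgypmlr"
  "srrfvl" -> "srfvl" -> "SRFVL" -> "LVFRS" -> "lvfrs" -> "lvfrs" -> "srfvl"
  "wvltayulpkib" -> "wvltayulpkib" -> "WVLTAYULPKIB" -> "BIKPLUYATLVW" -> "bikpluyatlvw" -> "bkplytlvw" -> "wvltylpkb"
  "uzgviqeyhy" -> "uzgviqeyhy" -> "UZGVIQEYHY" -> "YHYEQIVGZU" -> "yhyeqivgzu" -> "yhyqvgz" -> "zgvqyhy"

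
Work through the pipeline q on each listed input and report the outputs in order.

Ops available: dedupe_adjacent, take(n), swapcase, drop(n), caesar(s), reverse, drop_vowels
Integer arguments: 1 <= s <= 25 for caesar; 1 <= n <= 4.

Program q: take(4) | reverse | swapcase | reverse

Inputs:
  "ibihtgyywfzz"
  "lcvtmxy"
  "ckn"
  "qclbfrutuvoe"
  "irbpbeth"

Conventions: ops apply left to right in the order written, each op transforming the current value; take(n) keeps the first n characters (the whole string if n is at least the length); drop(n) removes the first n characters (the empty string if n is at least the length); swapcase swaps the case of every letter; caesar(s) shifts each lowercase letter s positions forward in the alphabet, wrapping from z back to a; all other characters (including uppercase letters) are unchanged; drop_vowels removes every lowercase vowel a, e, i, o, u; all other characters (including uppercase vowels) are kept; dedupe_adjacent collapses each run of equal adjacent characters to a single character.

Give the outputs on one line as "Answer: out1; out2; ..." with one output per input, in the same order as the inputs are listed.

"IBIH"; "LCVT"; "CKN"; "QCLB"; "IRBP"

Execution, op by op:
  "ibihtgyywfzz" -> "ibih" -> "hibi" -> "HIBI" -> "IBIH"
  "lcvtmxy" -> "lcvt" -> "tvcl" -> "TVCL" -> "LCVT"
  "ckn" -> "ckn" -> "nkc" -> "NKC" -> "CKN"
  "qclbfrutuvoe" -> "qclb" -> "blcq" -> "BLCQ" -> "QCLB"
  "irbpbeth" -> "irbp" -> "pbri" -> "PBRI" -> "IRBP"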